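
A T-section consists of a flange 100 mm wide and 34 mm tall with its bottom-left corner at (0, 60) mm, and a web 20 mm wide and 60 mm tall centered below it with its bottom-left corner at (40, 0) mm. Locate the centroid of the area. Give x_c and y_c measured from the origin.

x_c = 50.00 mm, y_c = 64.74 mm

web: A = 20 × 60 = 1200.00, centroid at (50.00, 30.00).
flange: A = 100 × 34 = 3400.00, centroid at (50.00, 77.00).
ΣA = 4600.00 mm²
ΣAx_c = (1200.00)(50.00) + (3400.00)(50.00) = 230000.00 mm³
ΣAy_c = (1200.00)(30.00) + (3400.00)(77.00) = 297800.00 mm³
x_c = 230000.00 / 4600.00 = 50.00 mm
y_c = 297800.00 / 4600.00 = 64.74 mm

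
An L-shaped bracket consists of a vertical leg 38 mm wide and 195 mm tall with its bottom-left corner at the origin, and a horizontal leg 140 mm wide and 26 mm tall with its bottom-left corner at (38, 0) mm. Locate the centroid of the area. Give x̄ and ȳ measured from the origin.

x̄ = 48.32 mm, ȳ = 69.66 mm

vertical leg: A = 38 × 195 = 7410.00, centroid at (19.00, 97.50).
horizontal leg: A = 140 × 26 = 3640.00, centroid at (108.00, 13.00).
ΣA = 11050.00 mm², ΣAx̄ = 533910.00 mm³, ΣAȳ = 769795.00 mm³.
x̄ = 533910.00/11050.00 = 48.32 mm; ȳ = 769795.00/11050.00 = 69.66 mm.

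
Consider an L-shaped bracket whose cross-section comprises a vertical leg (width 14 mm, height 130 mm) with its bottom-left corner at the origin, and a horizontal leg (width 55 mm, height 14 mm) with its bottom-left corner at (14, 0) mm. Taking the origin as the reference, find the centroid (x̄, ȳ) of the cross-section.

x̄ = 17.26 mm, ȳ = 47.76 mm

vertical leg: A = 14 × 130 = 1820.00, centroid at (7.00, 65.00).
horizontal leg: A = 55 × 14 = 770.00, centroid at (41.50, 7.00).
ΣA = 2590.00 mm², ΣAx̄ = 44695.00 mm³, ΣAȳ = 123690.00 mm³.
x̄ = 44695.00/2590.00 = 17.26 mm; ȳ = 123690.00/2590.00 = 47.76 mm.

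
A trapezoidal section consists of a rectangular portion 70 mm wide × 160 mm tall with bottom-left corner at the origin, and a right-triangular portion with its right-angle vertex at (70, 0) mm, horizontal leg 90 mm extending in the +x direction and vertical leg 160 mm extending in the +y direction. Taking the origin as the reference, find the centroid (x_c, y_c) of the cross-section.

rectangular portion: A = 70 × 160 = 11200.00, centroid at (35.00, 80.00).
triangular portion: A = ½·90·160 = 7200.00, centroid at (100.00, 53.33).
ΣA = 18400.00 mm², ΣAx_c = 1112000.00 mm³, ΣAy_c = 1280000.00 mm³.
x_c = 1112000.00/18400.00 = 60.43 mm; y_c = 1280000.00/18400.00 = 69.57 mm.

x_c = 60.43 mm, y_c = 69.57 mm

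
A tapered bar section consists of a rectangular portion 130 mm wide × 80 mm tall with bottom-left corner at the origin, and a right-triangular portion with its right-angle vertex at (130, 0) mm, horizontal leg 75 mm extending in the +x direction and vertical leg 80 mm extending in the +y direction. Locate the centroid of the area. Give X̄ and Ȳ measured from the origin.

X̄ = 85.15 mm, Ȳ = 37.01 mm

rectangular portion: A = 130 × 80 = 10400.00, centroid at (65.00, 40.00).
triangular portion: A = ½·75·80 = 3000.00, centroid at (155.00, 26.67).
ΣA = 13400.00 mm²
ΣAX̄ = (10400.00)(65.00) + (3000.00)(155.00) = 1141000.00 mm³
ΣAȲ = (10400.00)(40.00) + (3000.00)(26.67) = 496000.00 mm³
X̄ = 1141000.00 / 13400.00 = 85.15 mm
Ȳ = 496000.00 / 13400.00 = 37.01 mm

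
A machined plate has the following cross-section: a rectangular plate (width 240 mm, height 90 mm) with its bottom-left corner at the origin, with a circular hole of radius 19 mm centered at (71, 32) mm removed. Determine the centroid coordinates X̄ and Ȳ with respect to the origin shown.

X̄ = 122.72 mm, Ȳ = 45.72 mm

Part | A | x̄ᵢ | ȳᵢ | A·x̄ᵢ | A·ȳᵢ
plate | 21600.00 | 120.00 | 45.00 | 2592000.00 | 972000.00
hole | -1134.11 | 71.00 | 32.00 | -80522.16 | -36291.68
Σ | 20465.89 |  |  | 2511477.84 | 935708.32
X̄ = 2511477.84 / 20465.89 = 122.72 mm
Ȳ = 935708.32 / 20465.89 = 45.72 mm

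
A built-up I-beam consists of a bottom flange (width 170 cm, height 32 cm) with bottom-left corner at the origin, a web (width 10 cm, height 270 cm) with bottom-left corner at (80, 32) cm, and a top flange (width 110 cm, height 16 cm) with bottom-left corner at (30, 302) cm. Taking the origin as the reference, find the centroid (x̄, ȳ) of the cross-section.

x̄ = 85.00 cm, ȳ = 109.45 cm

bottom flange: A = 170 × 32 = 5440.00, centroid at (85.00, 16.00).
web: A = 10 × 270 = 2700.00, centroid at (85.00, 167.00).
top flange: A = 110 × 16 = 1760.00, centroid at (85.00, 310.00).
ΣA = 9900.00 cm²
ΣAx̄ = (5440.00)(85.00) + (2700.00)(85.00) + (1760.00)(85.00) = 841500.00 cm³
ΣAȳ = (5440.00)(16.00) + (2700.00)(167.00) + (1760.00)(310.00) = 1083540.00 cm³
x̄ = 841500.00 / 9900.00 = 85.00 cm
ȳ = 1083540.00 / 9900.00 = 109.45 cm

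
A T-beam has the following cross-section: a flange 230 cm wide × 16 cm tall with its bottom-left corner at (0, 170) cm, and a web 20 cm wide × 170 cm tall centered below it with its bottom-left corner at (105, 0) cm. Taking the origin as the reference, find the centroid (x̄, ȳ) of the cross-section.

web: A = 20 × 170 = 3400.00, centroid at (115.00, 85.00).
flange: A = 230 × 16 = 3680.00, centroid at (115.00, 178.00).
ΣA = 7080.00 cm²
ΣAx̄ = (3400.00)(115.00) + (3680.00)(115.00) = 814200.00 cm³
ΣAȳ = (3400.00)(85.00) + (3680.00)(178.00) = 944040.00 cm³
x̄ = 814200.00 / 7080.00 = 115.00 cm
ȳ = 944040.00 / 7080.00 = 133.34 cm

x̄ = 115.00 cm, ȳ = 133.34 cm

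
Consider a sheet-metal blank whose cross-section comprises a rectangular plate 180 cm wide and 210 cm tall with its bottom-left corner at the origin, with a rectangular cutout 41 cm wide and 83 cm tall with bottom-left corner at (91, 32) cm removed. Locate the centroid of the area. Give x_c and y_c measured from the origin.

x_c = 87.87 cm, y_c = 108.12 cm

plate: A = 180 × 210 = 37800.00, centroid at (90.00, 105.00).
hole: A = −(41 × 83) = -3403.00, centroid at (111.50, 73.50).
ΣA = 34397.00 cm²
ΣAx_c = (37800.00)(90.00) + (-3403.00)(111.50) = 3022565.50 cm³
ΣAy_c = (37800.00)(105.00) + (-3403.00)(73.50) = 3718879.50 cm³
x_c = 3022565.50 / 34397.00 = 87.87 cm
y_c = 3718879.50 / 34397.00 = 108.12 cm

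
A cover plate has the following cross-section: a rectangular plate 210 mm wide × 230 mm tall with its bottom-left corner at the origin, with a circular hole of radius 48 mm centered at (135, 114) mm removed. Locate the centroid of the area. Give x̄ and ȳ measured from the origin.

plate: A = 210 × 230 = 48300.00, centroid at (105.00, 115.00).
hole: A = −π·48² = -7238.23, centroid at (135.00, 114.00).
ΣA = 41061.77 mm²
ΣAx̄ = (48300.00)(105.00) + (-7238.23)(135.00) = 4094339.02 mm³
ΣAȳ = (48300.00)(115.00) + (-7238.23)(114.00) = 4729341.84 mm³
x̄ = 4094339.02 / 41061.77 = 99.71 mm
ȳ = 4729341.84 / 41061.77 = 115.18 mm

x̄ = 99.71 mm, ȳ = 115.18 mm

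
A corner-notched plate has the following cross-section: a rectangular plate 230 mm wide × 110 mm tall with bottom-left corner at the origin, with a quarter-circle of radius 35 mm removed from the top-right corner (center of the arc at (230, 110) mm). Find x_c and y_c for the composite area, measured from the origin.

plate: A = 230 × 110 = 25300.00, centroid at (115.00, 55.00).
removed quarter-circle: A = −¼π·35² = -962.11, centroid at (215.15, 95.15).
ΣA = 24337.89 mm², ΣAx_c = 2702505.73 mm³, ΣAy_c = 1299959.26 mm³.
x_c = 2702505.73/24337.89 = 111.04 mm; y_c = 1299959.26/24337.89 = 53.41 mm.

x_c = 111.04 mm, y_c = 53.41 mm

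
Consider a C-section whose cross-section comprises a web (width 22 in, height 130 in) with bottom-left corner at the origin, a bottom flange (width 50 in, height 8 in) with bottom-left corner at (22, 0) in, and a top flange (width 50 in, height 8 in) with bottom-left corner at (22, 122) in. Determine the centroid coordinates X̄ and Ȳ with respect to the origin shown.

X̄ = 18.87 in, Ȳ = 65.00 in

Part | A | x̄ᵢ | ȳᵢ | A·x̄ᵢ | A·ȳᵢ
web | 2860.00 | 11.00 | 65.00 | 31460.00 | 185900.00
bottom flange | 400.00 | 47.00 | 4.00 | 18800.00 | 1600.00
top flange | 400.00 | 47.00 | 126.00 | 18800.00 | 50400.00
Σ | 3660.00 |  |  | 69060.00 | 237900.00
X̄ = 69060.00 / 3660.00 = 18.87 in
Ȳ = 237900.00 / 3660.00 = 65.00 in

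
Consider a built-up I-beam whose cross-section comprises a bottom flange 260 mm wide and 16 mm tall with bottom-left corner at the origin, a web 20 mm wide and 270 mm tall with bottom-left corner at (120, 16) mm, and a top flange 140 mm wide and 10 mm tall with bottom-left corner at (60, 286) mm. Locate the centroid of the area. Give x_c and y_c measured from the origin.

x_c = 130.00 mm, y_c = 114.61 mm

bottom flange: A = 260 × 16 = 4160.00, centroid at (130.00, 8.00).
web: A = 20 × 270 = 5400.00, centroid at (130.00, 151.00).
top flange: A = 140 × 10 = 1400.00, centroid at (130.00, 291.00).
ΣA = 10960.00 mm²
ΣAx_c = (4160.00)(130.00) + (5400.00)(130.00) + (1400.00)(130.00) = 1424800.00 mm³
ΣAy_c = (4160.00)(8.00) + (5400.00)(151.00) + (1400.00)(291.00) = 1256080.00 mm³
x_c = 1424800.00 / 10960.00 = 130.00 mm
y_c = 1256080.00 / 10960.00 = 114.61 mm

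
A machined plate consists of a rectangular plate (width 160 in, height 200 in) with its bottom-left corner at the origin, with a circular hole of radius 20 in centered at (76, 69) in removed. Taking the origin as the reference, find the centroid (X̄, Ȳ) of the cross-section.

plate: A = 160 × 200 = 32000.00, centroid at (80.00, 100.00).
hole: A = −π·20² = -1256.64, centroid at (76.00, 69.00).
ΣA = 30743.36 in²
ΣAX̄ = (32000.00)(80.00) + (-1256.64)(76.00) = 2464495.58 in³
ΣAȲ = (32000.00)(100.00) + (-1256.64)(69.00) = 3113292.04 in³
X̄ = 2464495.58 / 30743.36 = 80.16 in
Ȳ = 3113292.04 / 30743.36 = 101.27 in

X̄ = 80.16 in, Ȳ = 101.27 in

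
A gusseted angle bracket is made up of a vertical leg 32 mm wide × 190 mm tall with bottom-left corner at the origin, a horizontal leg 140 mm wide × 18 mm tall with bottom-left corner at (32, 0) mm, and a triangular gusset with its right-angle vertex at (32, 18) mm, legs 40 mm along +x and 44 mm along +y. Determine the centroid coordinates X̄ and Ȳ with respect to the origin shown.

X̄ = 41.58 mm, Ȳ = 66.35 mm

vertical leg: A = 32 × 190 = 6080.00, centroid at (16.00, 95.00).
horizontal leg: A = 140 × 18 = 2520.00, centroid at (102.00, 9.00).
gusset: A = ½·40·44 = 880.00, centroid at (45.33, 32.67).
ΣA = 9480.00 mm²
ΣAX̄ = (6080.00)(16.00) + (2520.00)(102.00) + (880.00)(45.33) = 394213.33 mm³
ΣAȲ = (6080.00)(95.00) + (2520.00)(9.00) + (880.00)(32.67) = 629026.67 mm³
X̄ = 394213.33 / 9480.00 = 41.58 mm
Ȳ = 629026.67 / 9480.00 = 66.35 mm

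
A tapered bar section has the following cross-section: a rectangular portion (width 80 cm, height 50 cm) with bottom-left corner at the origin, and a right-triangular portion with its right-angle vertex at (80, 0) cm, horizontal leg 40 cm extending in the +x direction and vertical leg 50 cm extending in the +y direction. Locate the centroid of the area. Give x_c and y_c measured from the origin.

x_c = 50.67 cm, y_c = 23.33 cm

Part | A | x̄ᵢ | ȳᵢ | A·x̄ᵢ | A·ȳᵢ
rectangular portion | 4000.00 | 40.00 | 25.00 | 160000.00 | 100000.00
triangular portion | 1000.00 | 93.33 | 16.67 | 93333.33 | 16666.67
Σ | 5000.00 |  |  | 253333.33 | 116666.67
x_c = 253333.33 / 5000.00 = 50.67 cm
y_c = 116666.67 / 5000.00 = 23.33 cm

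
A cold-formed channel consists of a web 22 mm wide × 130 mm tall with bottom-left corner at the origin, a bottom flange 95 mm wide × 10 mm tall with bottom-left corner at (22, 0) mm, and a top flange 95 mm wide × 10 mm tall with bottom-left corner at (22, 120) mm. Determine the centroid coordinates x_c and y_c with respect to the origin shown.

x_c = 34.35 mm, y_c = 65.00 mm

web: A = 22 × 130 = 2860.00, centroid at (11.00, 65.00).
bottom flange: A = 95 × 10 = 950.00, centroid at (69.50, 5.00).
top flange: A = 95 × 10 = 950.00, centroid at (69.50, 125.00).
ΣA = 4760.00 mm², ΣAx_c = 163510.00 mm³, ΣAy_c = 309400.00 mm³.
x_c = 163510.00/4760.00 = 34.35 mm; y_c = 309400.00/4760.00 = 65.00 mm.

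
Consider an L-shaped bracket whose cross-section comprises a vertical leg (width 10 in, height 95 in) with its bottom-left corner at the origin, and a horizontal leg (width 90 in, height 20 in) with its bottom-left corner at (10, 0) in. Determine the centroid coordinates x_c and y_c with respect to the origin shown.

Part | A | x̄ᵢ | ȳᵢ | A·x̄ᵢ | A·ȳᵢ
vertical leg | 950.00 | 5.00 | 47.50 | 4750.00 | 45125.00
horizontal leg | 1800.00 | 55.00 | 10.00 | 99000.00 | 18000.00
Σ | 2750.00 |  |  | 103750.00 | 63125.00
x_c = 103750.00 / 2750.00 = 37.73 in
y_c = 63125.00 / 2750.00 = 22.95 in

x_c = 37.73 in, y_c = 22.95 in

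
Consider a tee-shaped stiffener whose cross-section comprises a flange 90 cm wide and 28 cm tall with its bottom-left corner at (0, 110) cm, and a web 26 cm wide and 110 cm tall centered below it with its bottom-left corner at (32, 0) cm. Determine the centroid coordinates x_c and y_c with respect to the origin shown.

Part | A | x̄ᵢ | ȳᵢ | A·x̄ᵢ | A·ȳᵢ
web | 2860.00 | 45.00 | 55.00 | 128700.00 | 157300.00
flange | 2520.00 | 45.00 | 124.00 | 113400.00 | 312480.00
Σ | 5380.00 |  |  | 242100.00 | 469780.00
x_c = 242100.00 / 5380.00 = 45.00 cm
y_c = 469780.00 / 5380.00 = 87.32 cm

x_c = 45.00 cm, y_c = 87.32 cm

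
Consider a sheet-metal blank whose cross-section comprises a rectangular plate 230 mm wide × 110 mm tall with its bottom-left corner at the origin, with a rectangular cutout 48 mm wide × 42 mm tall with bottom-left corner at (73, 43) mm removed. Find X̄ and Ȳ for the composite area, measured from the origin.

plate: A = 230 × 110 = 25300.00, centroid at (115.00, 55.00).
hole: A = −(48 × 42) = -2016.00, centroid at (97.00, 64.00).
ΣA = 23284.00 mm², ΣAX̄ = 2713948.00 mm³, ΣAȲ = 1262476.00 mm³.
X̄ = 2713948.00/23284.00 = 116.56 mm; Ȳ = 1262476.00/23284.00 = 54.22 mm.

X̄ = 116.56 mm, Ȳ = 54.22 mm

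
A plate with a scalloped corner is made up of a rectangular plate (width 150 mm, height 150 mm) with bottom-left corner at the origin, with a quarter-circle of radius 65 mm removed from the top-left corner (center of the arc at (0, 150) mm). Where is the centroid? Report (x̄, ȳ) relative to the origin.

x̄ = 83.20 mm, ȳ = 66.80 mm

plate: A = 150 × 150 = 22500.00, centroid at (75.00, 75.00).
removed quarter-circle: A = −¼π·65² = -3318.31, centroid at (27.59, 122.41).
ΣA = 19181.69 mm², ΣAx̄ = 1595958.33 mm³, ΣAȳ = 1281295.58 mm³.
x̄ = 1595958.33/19181.69 = 83.20 mm; ȳ = 1281295.58/19181.69 = 66.80 mm.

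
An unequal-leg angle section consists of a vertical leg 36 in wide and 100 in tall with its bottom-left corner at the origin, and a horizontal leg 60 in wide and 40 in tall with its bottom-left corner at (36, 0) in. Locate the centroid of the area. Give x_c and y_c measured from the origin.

vertical leg: A = 36 × 100 = 3600.00, centroid at (18.00, 50.00).
horizontal leg: A = 60 × 40 = 2400.00, centroid at (66.00, 20.00).
ΣA = 6000.00 in², ΣAx_c = 223200.00 in³, ΣAy_c = 228000.00 in³.
x_c = 223200.00/6000.00 = 37.20 in; y_c = 228000.00/6000.00 = 38.00 in.

x_c = 37.20 in, y_c = 38.00 in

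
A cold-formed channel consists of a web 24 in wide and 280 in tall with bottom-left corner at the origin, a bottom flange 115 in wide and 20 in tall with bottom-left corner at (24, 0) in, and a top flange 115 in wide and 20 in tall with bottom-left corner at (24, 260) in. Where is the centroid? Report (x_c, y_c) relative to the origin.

x_c = 40.24 in, y_c = 140.00 in

web: A = 24 × 280 = 6720.00, centroid at (12.00, 140.00).
bottom flange: A = 115 × 20 = 2300.00, centroid at (81.50, 10.00).
top flange: A = 115 × 20 = 2300.00, centroid at (81.50, 270.00).
ΣA = 11320.00 in², ΣAx_c = 455540.00 in³, ΣAy_c = 1584800.00 in³.
x_c = 455540.00/11320.00 = 40.24 in; y_c = 1584800.00/11320.00 = 140.00 in.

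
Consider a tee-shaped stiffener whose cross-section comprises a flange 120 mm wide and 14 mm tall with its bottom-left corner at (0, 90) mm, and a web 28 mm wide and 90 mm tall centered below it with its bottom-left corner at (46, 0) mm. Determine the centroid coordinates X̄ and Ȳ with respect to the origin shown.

Part | A | x̄ᵢ | ȳᵢ | A·x̄ᵢ | A·ȳᵢ
web | 2520.00 | 60.00 | 45.00 | 151200.00 | 113400.00
flange | 1680.00 | 60.00 | 97.00 | 100800.00 | 162960.00
Σ | 4200.00 |  |  | 252000.00 | 276360.00
X̄ = 252000.00 / 4200.00 = 60.00 mm
Ȳ = 276360.00 / 4200.00 = 65.80 mm

X̄ = 60.00 mm, Ȳ = 65.80 mm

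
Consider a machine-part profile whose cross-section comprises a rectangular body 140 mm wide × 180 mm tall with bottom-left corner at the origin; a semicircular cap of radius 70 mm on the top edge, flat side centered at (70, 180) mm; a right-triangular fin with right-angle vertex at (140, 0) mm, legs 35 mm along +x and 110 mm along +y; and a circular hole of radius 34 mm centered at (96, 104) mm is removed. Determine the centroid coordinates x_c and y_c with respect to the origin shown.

Part | A | x̄ᵢ | ȳᵢ | A·x̄ᵢ | A·ȳᵢ
rectangular body | 25200.00 | 70.00 | 90.00 | 1764000.00 | 2268000.00
semicircular top | 7696.90 | 70.00 | 209.71 | 538783.14 | 1614109.03
triangular fin | 1925.00 | 151.67 | 36.67 | 291958.33 | 70583.33
hole | -3631.68 | 96.00 | 104.00 | -348641.39 | -377694.84
Σ | 31190.22 |  |  | 2246100.09 | 3574997.53
x_c = 2246100.09 / 31190.22 = 72.01 mm
y_c = 3574997.53 / 31190.22 = 114.62 mm

x_c = 72.01 mm, y_c = 114.62 mm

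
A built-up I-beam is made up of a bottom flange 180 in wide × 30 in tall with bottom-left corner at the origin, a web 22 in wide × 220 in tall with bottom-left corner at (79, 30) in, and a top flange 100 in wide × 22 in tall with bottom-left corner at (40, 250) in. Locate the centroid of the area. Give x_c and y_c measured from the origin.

bottom flange: A = 180 × 30 = 5400.00, centroid at (90.00, 15.00).
web: A = 22 × 220 = 4840.00, centroid at (90.00, 140.00).
top flange: A = 100 × 22 = 2200.00, centroid at (90.00, 261.00).
ΣA = 12440.00 in², ΣAx_c = 1119600.00 in³, ΣAy_c = 1332800.00 in³.
x_c = 1119600.00/12440.00 = 90.00 in; y_c = 1332800.00/12440.00 = 107.14 in.

x_c = 90.00 in, y_c = 107.14 in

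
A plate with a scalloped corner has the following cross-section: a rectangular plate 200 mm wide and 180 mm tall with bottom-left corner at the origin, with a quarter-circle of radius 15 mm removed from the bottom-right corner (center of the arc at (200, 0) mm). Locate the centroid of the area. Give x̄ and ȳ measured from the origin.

plate: A = 200 × 180 = 36000.00, centroid at (100.00, 90.00).
removed quarter-circle: A = −¼π·15² = -176.71, centroid at (193.63, 6.37).
ΣA = 35823.29 mm², ΣAx̄ = 3565782.08 mm³, ΣAȳ = 3238875.00 mm³.
x̄ = 3565782.08/35823.29 = 99.54 mm; ȳ = 3238875.00/35823.29 = 90.41 mm.

x̄ = 99.54 mm, ȳ = 90.41 mm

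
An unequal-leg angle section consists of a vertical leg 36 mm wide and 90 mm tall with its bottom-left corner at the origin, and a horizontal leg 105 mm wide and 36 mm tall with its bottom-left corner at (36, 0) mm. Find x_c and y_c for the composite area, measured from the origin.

vertical leg: A = 36 × 90 = 3240.00, centroid at (18.00, 45.00).
horizontal leg: A = 105 × 36 = 3780.00, centroid at (88.50, 18.00).
ΣA = 7020.00 mm²
ΣAx_c = (3240.00)(18.00) + (3780.00)(88.50) = 392850.00 mm³
ΣAy_c = (3240.00)(45.00) + (3780.00)(18.00) = 213840.00 mm³
x_c = 392850.00 / 7020.00 = 55.96 mm
y_c = 213840.00 / 7020.00 = 30.46 mm

x_c = 55.96 mm, y_c = 30.46 mm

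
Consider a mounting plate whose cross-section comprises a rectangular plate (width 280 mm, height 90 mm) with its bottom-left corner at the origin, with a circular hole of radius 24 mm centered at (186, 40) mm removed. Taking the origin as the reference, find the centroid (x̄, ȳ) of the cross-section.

x̄ = 136.44 mm, ȳ = 45.39 mm

plate: A = 280 × 90 = 25200.00, centroid at (140.00, 45.00).
hole: A = −π·24² = -1809.56, centroid at (186.00, 40.00).
ΣA = 23390.44 mm²
ΣAx̄ = (25200.00)(140.00) + (-1809.56)(186.00) = 3191422.33 mm³
ΣAȳ = (25200.00)(45.00) + (-1809.56)(40.00) = 1061617.71 mm³
x̄ = 3191422.33 / 23390.44 = 136.44 mm
ȳ = 1061617.71 / 23390.44 = 45.39 mm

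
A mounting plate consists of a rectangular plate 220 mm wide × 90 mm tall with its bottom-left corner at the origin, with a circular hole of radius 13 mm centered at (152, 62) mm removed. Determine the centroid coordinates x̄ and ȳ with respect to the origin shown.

plate: A = 220 × 90 = 19800.00, centroid at (110.00, 45.00).
hole: A = −π·13² = -530.93, centroid at (152.00, 62.00).
ΣA = 19269.07 mm²
ΣAx̄ = (19800.00)(110.00) + (-530.93)(152.00) = 2097298.77 mm³
ΣAȳ = (19800.00)(45.00) + (-530.93)(62.00) = 858082.39 mm³
x̄ = 2097298.77 / 19269.07 = 108.84 mm
ȳ = 858082.39 / 19269.07 = 44.53 mm

x̄ = 108.84 mm, ȳ = 44.53 mm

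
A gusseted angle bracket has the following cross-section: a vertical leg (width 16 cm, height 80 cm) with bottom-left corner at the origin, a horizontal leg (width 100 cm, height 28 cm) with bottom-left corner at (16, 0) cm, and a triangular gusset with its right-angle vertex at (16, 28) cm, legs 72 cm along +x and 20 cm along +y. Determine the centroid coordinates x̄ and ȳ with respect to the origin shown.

x̄ = 46.63 cm, ȳ = 24.03 cm

vertical leg: A = 16 × 80 = 1280.00, centroid at (8.00, 40.00).
horizontal leg: A = 100 × 28 = 2800.00, centroid at (66.00, 14.00).
gusset: A = ½·72·20 = 720.00, centroid at (40.00, 34.67).
ΣA = 4800.00 cm², ΣAx̄ = 223840.00 cm³, ΣAȳ = 115360.00 cm³.
x̄ = 223840.00/4800.00 = 46.63 cm; ȳ = 115360.00/4800.00 = 24.03 cm.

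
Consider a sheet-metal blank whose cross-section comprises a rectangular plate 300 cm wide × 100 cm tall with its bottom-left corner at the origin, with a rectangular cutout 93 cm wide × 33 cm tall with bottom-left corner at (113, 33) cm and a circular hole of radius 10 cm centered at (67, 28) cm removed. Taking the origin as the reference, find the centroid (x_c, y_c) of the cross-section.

plate: A = 300 × 100 = 30000.00, centroid at (150.00, 50.00).
hole 1: A = −(93 × 33) = -3069.00, centroid at (159.50, 49.50).
hole 2: A = −π·10² = -314.16, centroid at (67.00, 28.00).
ΣA = 26616.84 cm²
ΣAx_c = (30000.00)(150.00) + (-3069.00)(159.50) + (-314.16)(67.00) = 3989445.83 cm³
ΣAy_c = (30000.00)(50.00) + (-3069.00)(49.50) + (-314.16)(28.00) = 1339288.04 cm³
x_c = 3989445.83 / 26616.84 = 149.88 cm
y_c = 1339288.04 / 26616.84 = 50.32 cm

x_c = 149.88 cm, y_c = 50.32 cm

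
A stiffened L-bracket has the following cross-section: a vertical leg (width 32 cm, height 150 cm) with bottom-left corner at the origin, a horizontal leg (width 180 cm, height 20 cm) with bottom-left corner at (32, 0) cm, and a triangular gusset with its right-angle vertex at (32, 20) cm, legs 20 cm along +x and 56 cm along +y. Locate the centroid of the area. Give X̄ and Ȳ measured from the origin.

X̄ = 60.01 cm, Ȳ = 46.61 cm

vertical leg: A = 32 × 150 = 4800.00, centroid at (16.00, 75.00).
horizontal leg: A = 180 × 20 = 3600.00, centroid at (122.00, 10.00).
gusset: A = ½·20·56 = 560.00, centroid at (38.67, 38.67).
ΣA = 8960.00 cm², ΣAX̄ = 537653.33 cm³, ΣAȲ = 417653.33 cm³.
X̄ = 537653.33/8960.00 = 60.01 cm; Ȳ = 417653.33/8960.00 = 46.61 cm.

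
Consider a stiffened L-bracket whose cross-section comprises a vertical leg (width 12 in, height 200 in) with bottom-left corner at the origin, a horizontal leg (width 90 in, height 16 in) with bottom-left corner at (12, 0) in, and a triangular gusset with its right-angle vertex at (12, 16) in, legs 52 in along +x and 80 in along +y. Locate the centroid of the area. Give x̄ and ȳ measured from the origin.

x̄ = 26.60 in, ȳ = 57.48 in

vertical leg: A = 12 × 200 = 2400.00, centroid at (6.00, 100.00).
horizontal leg: A = 90 × 16 = 1440.00, centroid at (57.00, 8.00).
gusset: A = ½·52·80 = 2080.00, centroid at (29.33, 42.67).
ΣA = 5920.00 in², ΣAx̄ = 157493.33 in³, ΣAȳ = 340266.67 in³.
x̄ = 157493.33/5920.00 = 26.60 in; ȳ = 340266.67/5920.00 = 57.48 in.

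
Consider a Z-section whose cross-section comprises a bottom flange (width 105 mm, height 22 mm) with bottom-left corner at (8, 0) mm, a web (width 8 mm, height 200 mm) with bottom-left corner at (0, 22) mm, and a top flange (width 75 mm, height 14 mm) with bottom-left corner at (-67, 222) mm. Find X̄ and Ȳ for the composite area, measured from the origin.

X̄ = 23.22 mm, Ȳ = 92.96 mm

Part | A | x̄ᵢ | ȳᵢ | A·x̄ᵢ | A·ȳᵢ
bottom flange | 2310.00 | 60.50 | 11.00 | 139755.00 | 25410.00
web | 1600.00 | 4.00 | 122.00 | 6400.00 | 195200.00
top flange | 1050.00 | -29.50 | 229.00 | -30975.00 | 240450.00
Σ | 4960.00 |  |  | 115180.00 | 461060.00
X̄ = 115180.00 / 4960.00 = 23.22 mm
Ȳ = 461060.00 / 4960.00 = 92.96 mm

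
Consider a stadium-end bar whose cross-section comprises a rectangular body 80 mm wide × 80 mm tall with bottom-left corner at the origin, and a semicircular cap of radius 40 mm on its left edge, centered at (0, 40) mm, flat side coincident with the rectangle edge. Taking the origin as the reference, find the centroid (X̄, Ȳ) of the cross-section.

Part | A | x̄ᵢ | ȳᵢ | A·x̄ᵢ | A·ȳᵢ
rectangular body | 6400.00 | 40.00 | 40.00 | 256000.00 | 256000.00
semicircular end | 2513.27 | -16.98 | 40.00 | -42666.67 | 100530.96
Σ | 8913.27 |  |  | 213333.33 | 356530.96
X̄ = 213333.33 / 8913.27 = 23.93 mm
Ȳ = 356530.96 / 8913.27 = 40.00 mm

X̄ = 23.93 mm, Ȳ = 40.00 mm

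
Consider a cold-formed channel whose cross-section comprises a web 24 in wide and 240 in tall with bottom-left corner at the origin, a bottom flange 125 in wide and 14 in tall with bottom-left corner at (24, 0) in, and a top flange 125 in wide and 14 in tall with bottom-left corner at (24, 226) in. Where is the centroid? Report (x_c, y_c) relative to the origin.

web: A = 24 × 240 = 5760.00, centroid at (12.00, 120.00).
bottom flange: A = 125 × 14 = 1750.00, centroid at (86.50, 7.00).
top flange: A = 125 × 14 = 1750.00, centroid at (86.50, 233.00).
ΣA = 9260.00 in², ΣAx_c = 371870.00 in³, ΣAy_c = 1111200.00 in³.
x_c = 371870.00/9260.00 = 40.16 in; y_c = 1111200.00/9260.00 = 120.00 in.

x_c = 40.16 in, y_c = 120.00 in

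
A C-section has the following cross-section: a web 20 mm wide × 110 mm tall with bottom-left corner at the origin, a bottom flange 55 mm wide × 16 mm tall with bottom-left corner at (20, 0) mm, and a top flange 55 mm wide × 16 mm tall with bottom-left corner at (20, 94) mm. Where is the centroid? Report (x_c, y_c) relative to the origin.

x_c = 26.67 mm, y_c = 55.00 mm

Part | A | x̄ᵢ | ȳᵢ | A·x̄ᵢ | A·ȳᵢ
web | 2200.00 | 10.00 | 55.00 | 22000.00 | 121000.00
bottom flange | 880.00 | 47.50 | 8.00 | 41800.00 | 7040.00
top flange | 880.00 | 47.50 | 102.00 | 41800.00 | 89760.00
Σ | 3960.00 |  |  | 105600.00 | 217800.00
x_c = 105600.00 / 3960.00 = 26.67 mm
y_c = 217800.00 / 3960.00 = 55.00 mm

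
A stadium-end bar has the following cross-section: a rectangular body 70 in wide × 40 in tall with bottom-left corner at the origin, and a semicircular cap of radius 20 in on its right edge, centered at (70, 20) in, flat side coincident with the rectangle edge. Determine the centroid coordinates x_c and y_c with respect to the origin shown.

x_c = 42.97 in, y_c = 20.00 in

Part | A | x̄ᵢ | ȳᵢ | A·x̄ᵢ | A·ȳᵢ
rectangular body | 2800.00 | 35.00 | 20.00 | 98000.00 | 56000.00
semicircular end | 628.32 | 78.49 | 20.00 | 49315.63 | 12566.37
Σ | 3428.32 |  |  | 147315.63 | 68566.37
x_c = 147315.63 / 3428.32 = 42.97 in
y_c = 68566.37 / 3428.32 = 20.00 in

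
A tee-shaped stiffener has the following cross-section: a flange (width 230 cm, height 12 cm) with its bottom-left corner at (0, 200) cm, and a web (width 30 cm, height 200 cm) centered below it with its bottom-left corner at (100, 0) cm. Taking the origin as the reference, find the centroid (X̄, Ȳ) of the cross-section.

X̄ = 115.00 cm, Ȳ = 133.40 cm

web: A = 30 × 200 = 6000.00, centroid at (115.00, 100.00).
flange: A = 230 × 12 = 2760.00, centroid at (115.00, 206.00).
ΣA = 8760.00 cm², ΣAX̄ = 1007400.00 cm³, ΣAȲ = 1168560.00 cm³.
X̄ = 1007400.00/8760.00 = 115.00 cm; Ȳ = 1168560.00/8760.00 = 133.40 cm.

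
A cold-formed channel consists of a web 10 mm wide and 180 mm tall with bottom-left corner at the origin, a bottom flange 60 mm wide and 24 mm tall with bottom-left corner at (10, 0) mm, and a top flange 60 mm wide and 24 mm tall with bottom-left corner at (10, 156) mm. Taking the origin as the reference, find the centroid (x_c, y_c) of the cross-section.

Part | A | x̄ᵢ | ȳᵢ | A·x̄ᵢ | A·ȳᵢ
web | 1800.00 | 5.00 | 90.00 | 9000.00 | 162000.00
bottom flange | 1440.00 | 40.00 | 12.00 | 57600.00 | 17280.00
top flange | 1440.00 | 40.00 | 168.00 | 57600.00 | 241920.00
Σ | 4680.00 |  |  | 124200.00 | 421200.00
x_c = 124200.00 / 4680.00 = 26.54 mm
y_c = 421200.00 / 4680.00 = 90.00 mm

x_c = 26.54 mm, y_c = 90.00 mm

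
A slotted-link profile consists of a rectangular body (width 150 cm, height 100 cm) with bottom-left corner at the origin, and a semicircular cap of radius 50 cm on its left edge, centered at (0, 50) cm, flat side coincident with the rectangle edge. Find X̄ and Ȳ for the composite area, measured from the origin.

X̄ = 55.04 cm, Ȳ = 50.00 cm

rectangular body: A = 150 × 100 = 15000.00, centroid at (75.00, 50.00).
semicircular end: A = ½π·50² = 3926.99, centroid at (-21.22, 50.00).
ΣA = 18926.99 cm²
ΣAX̄ = (15000.00)(75.00) + (3926.99)(-21.22) = 1041666.67 cm³
ΣAȲ = (15000.00)(50.00) + (3926.99)(50.00) = 946349.54 cm³
X̄ = 1041666.67 / 18926.99 = 55.04 cm
Ȳ = 946349.54 / 18926.99 = 50.00 cm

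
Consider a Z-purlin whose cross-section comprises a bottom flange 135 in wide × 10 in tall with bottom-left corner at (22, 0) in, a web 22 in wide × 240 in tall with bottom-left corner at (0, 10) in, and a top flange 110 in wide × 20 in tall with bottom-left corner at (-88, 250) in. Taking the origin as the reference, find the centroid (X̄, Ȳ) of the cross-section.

bottom flange: A = 135 × 10 = 1350.00, centroid at (89.50, 5.00).
web: A = 22 × 240 = 5280.00, centroid at (11.00, 130.00).
top flange: A = 110 × 20 = 2200.00, centroid at (-33.00, 260.00).
ΣA = 8830.00 in², ΣAX̄ = 106305.00 in³, ΣAȲ = 1265150.00 in³.
X̄ = 106305.00/8830.00 = 12.04 in; Ȳ = 1265150.00/8830.00 = 143.28 in.

X̄ = 12.04 in, Ȳ = 143.28 in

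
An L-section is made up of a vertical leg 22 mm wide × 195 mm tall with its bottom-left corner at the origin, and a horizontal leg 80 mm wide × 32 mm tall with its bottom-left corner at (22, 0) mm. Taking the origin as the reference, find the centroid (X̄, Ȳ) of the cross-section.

vertical leg: A = 22 × 195 = 4290.00, centroid at (11.00, 97.50).
horizontal leg: A = 80 × 32 = 2560.00, centroid at (62.00, 16.00).
ΣA = 6850.00 mm²
ΣAX̄ = (4290.00)(11.00) + (2560.00)(62.00) = 205910.00 mm³
ΣAȲ = (4290.00)(97.50) + (2560.00)(16.00) = 459235.00 mm³
X̄ = 205910.00 / 6850.00 = 30.06 mm
Ȳ = 459235.00 / 6850.00 = 67.04 mm

X̄ = 30.06 mm, Ȳ = 67.04 mm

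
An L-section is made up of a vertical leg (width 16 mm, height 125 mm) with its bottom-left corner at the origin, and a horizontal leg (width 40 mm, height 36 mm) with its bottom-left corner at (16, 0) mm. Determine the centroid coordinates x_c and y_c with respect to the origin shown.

x_c = 19.72 mm, y_c = 43.87 mm

Part | A | x̄ᵢ | ȳᵢ | A·x̄ᵢ | A·ȳᵢ
vertical leg | 2000.00 | 8.00 | 62.50 | 16000.00 | 125000.00
horizontal leg | 1440.00 | 36.00 | 18.00 | 51840.00 | 25920.00
Σ | 3440.00 |  |  | 67840.00 | 150920.00
x_c = 67840.00 / 3440.00 = 19.72 mm
y_c = 150920.00 / 3440.00 = 43.87 mm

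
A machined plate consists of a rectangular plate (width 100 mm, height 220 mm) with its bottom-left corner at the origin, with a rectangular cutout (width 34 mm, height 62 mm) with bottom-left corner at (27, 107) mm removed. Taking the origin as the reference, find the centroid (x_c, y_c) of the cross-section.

plate: A = 100 × 220 = 22000.00, centroid at (50.00, 110.00).
hole: A = −(34 × 62) = -2108.00, centroid at (44.00, 138.00).
ΣA = 19892.00 mm², ΣAx_c = 1007248.00 mm³, ΣAy_c = 2129096.00 mm³.
x_c = 1007248.00/19892.00 = 50.64 mm; y_c = 2129096.00/19892.00 = 107.03 mm.

x_c = 50.64 mm, y_c = 107.03 mm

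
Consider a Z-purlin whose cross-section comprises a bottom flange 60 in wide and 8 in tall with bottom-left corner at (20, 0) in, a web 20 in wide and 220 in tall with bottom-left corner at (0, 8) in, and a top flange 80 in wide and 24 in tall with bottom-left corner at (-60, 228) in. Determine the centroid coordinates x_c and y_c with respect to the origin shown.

bottom flange: A = 60 × 8 = 480.00, centroid at (50.00, 4.00).
web: A = 20 × 220 = 4400.00, centroid at (10.00, 118.00).
top flange: A = 80 × 24 = 1920.00, centroid at (-20.00, 240.00).
ΣA = 6800.00 in²
ΣAx_c = (480.00)(50.00) + (4400.00)(10.00) + (1920.00)(-20.00) = 29600.00 in³
ΣAy_c = (480.00)(4.00) + (4400.00)(118.00) + (1920.00)(240.00) = 981920.00 in³
x_c = 29600.00 / 6800.00 = 4.35 in
y_c = 981920.00 / 6800.00 = 144.40 in

x_c = 4.35 in, y_c = 144.40 in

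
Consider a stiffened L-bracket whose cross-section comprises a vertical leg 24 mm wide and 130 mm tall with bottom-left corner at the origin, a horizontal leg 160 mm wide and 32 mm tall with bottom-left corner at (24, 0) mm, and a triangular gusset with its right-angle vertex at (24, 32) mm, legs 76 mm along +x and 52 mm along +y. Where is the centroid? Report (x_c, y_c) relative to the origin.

Part | A | x̄ᵢ | ȳᵢ | A·x̄ᵢ | A·ȳᵢ
vertical leg | 3120.00 | 12.00 | 65.00 | 37440.00 | 202800.00
horizontal leg | 5120.00 | 104.00 | 16.00 | 532480.00 | 81920.00
gusset | 1976.00 | 49.33 | 49.33 | 97482.67 | 97482.67
Σ | 10216.00 |  |  | 667402.67 | 382202.67
x_c = 667402.67 / 10216.00 = 65.33 mm
y_c = 382202.67 / 10216.00 = 37.41 mm

x_c = 65.33 mm, y_c = 37.41 mm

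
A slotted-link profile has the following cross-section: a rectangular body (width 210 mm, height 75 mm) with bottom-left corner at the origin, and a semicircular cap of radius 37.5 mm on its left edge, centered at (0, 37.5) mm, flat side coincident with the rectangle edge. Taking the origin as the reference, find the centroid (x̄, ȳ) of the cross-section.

rectangular body: A = 210 × 75 = 15750.00, centroid at (105.00, 37.50).
semicircular end: A = ½π·37.5² = 2208.93, centroid at (-15.92, 37.50).
ΣA = 17958.93 mm²
ΣAx̄ = (15750.00)(105.00) + (2208.93)(-15.92) = 1618593.75 mm³
ΣAȳ = (15750.00)(37.50) + (2208.93)(37.50) = 673459.96 mm³
x̄ = 1618593.75 / 17958.93 = 90.13 mm
ȳ = 673459.96 / 17958.93 = 37.50 mm

x̄ = 90.13 mm, ȳ = 37.50 mm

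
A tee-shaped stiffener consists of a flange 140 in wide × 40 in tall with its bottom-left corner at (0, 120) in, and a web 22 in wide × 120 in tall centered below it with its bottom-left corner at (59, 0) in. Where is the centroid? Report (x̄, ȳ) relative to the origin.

x̄ = 70.00 in, ȳ = 114.37 in

web: A = 22 × 120 = 2640.00, centroid at (70.00, 60.00).
flange: A = 140 × 40 = 5600.00, centroid at (70.00, 140.00).
ΣA = 8240.00 in²
ΣAx̄ = (2640.00)(70.00) + (5600.00)(70.00) = 576800.00 in³
ΣAȳ = (2640.00)(60.00) + (5600.00)(140.00) = 942400.00 in³
x̄ = 576800.00 / 8240.00 = 70.00 in
ȳ = 942400.00 / 8240.00 = 114.37 in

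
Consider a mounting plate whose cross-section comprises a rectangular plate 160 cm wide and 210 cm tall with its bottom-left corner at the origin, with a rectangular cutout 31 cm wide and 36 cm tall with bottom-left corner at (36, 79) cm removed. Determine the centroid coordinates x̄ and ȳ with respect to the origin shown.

Part | A | x̄ᵢ | ȳᵢ | A·x̄ᵢ | A·ȳᵢ
plate | 33600.00 | 80.00 | 105.00 | 2688000.00 | 3528000.00
hole | -1116.00 | 51.50 | 97.00 | -57474.00 | -108252.00
Σ | 32484.00 |  |  | 2630526.00 | 3419748.00
x̄ = 2630526.00 / 32484.00 = 80.98 cm
ȳ = 3419748.00 / 32484.00 = 105.27 cm

x̄ = 80.98 cm, ȳ = 105.27 cm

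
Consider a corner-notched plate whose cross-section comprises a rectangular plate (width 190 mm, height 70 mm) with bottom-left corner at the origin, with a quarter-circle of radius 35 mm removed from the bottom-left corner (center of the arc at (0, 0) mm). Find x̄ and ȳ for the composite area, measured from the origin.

x̄ = 101.25 mm, ȳ = 36.57 mm

plate: A = 190 × 70 = 13300.00, centroid at (95.00, 35.00).
removed quarter-circle: A = −¼π·35² = -962.11, centroid at (14.85, 14.85).
ΣA = 12337.89 mm²
ΣAx̄ = (13300.00)(95.00) + (-962.11)(14.85) = 1249208.33 mm³
ΣAȳ = (13300.00)(35.00) + (-962.11)(14.85) = 451208.33 mm³
x̄ = 1249208.33 / 12337.89 = 101.25 mm
ȳ = 451208.33 / 12337.89 = 36.57 mm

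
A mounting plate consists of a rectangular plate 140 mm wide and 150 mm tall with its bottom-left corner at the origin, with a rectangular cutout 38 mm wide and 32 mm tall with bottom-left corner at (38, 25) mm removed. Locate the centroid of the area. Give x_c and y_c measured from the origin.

x_c = 70.80 mm, y_c = 77.09 mm

plate: A = 140 × 150 = 21000.00, centroid at (70.00, 75.00).
hole: A = −(38 × 32) = -1216.00, centroid at (57.00, 41.00).
ΣA = 19784.00 mm²
ΣAx_c = (21000.00)(70.00) + (-1216.00)(57.00) = 1400688.00 mm³
ΣAy_c = (21000.00)(75.00) + (-1216.00)(41.00) = 1525144.00 mm³
x_c = 1400688.00 / 19784.00 = 70.80 mm
y_c = 1525144.00 / 19784.00 = 77.09 mm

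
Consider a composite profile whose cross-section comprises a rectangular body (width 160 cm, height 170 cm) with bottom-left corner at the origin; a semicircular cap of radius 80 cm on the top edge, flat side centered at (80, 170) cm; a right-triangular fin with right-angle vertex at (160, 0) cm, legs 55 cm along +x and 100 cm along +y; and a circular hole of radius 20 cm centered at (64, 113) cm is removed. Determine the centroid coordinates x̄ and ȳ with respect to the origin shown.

x̄ = 87.50 cm, ȳ = 111.29 cm

rectangular body: A = 160 × 170 = 27200.00, centroid at (80.00, 85.00).
semicircular top: A = ½π·80² = 10053.10, centroid at (80.00, 203.95).
triangular fin: A = ½·55·100 = 2750.00, centroid at (178.33, 33.33).
hole: A = −π·20² = -1256.64, centroid at (64.00, 113.00).
ΣA = 38746.46 cm²
ΣAx̄ = (27200.00)(80.00) + (10053.10)(80.00) + (2750.00)(178.33) + (-1256.64)(64.00) = 3390239.61 cm³
ΣAȳ = (27200.00)(85.00) + (10053.10)(203.95) + (2750.00)(33.33) + (-1256.64)(113.00) = 4312026.42 cm³
x̄ = 3390239.61 / 38746.46 = 87.50 cm
ȳ = 4312026.42 / 38746.46 = 111.29 cm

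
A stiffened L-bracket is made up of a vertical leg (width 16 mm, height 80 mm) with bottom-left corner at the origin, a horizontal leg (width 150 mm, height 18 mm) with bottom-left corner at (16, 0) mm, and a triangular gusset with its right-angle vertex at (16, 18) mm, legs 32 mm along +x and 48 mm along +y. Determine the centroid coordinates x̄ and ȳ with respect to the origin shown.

vertical leg: A = 16 × 80 = 1280.00, centroid at (8.00, 40.00).
horizontal leg: A = 150 × 18 = 2700.00, centroid at (91.00, 9.00).
gusset: A = ½·32·48 = 768.00, centroid at (26.67, 34.00).
ΣA = 4748.00 mm²
ΣAx̄ = (1280.00)(8.00) + (2700.00)(91.00) + (768.00)(26.67) = 276420.00 mm³
ΣAȳ = (1280.00)(40.00) + (2700.00)(9.00) + (768.00)(34.00) = 101612.00 mm³
x̄ = 276420.00 / 4748.00 = 58.22 mm
ȳ = 101612.00 / 4748.00 = 21.40 mm

x̄ = 58.22 mm, ȳ = 21.40 mm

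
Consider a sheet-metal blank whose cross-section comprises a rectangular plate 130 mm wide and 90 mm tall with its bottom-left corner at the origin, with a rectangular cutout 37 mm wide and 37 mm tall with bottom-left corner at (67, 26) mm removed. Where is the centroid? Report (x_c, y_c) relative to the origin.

x_c = 62.28 mm, y_c = 45.07 mm

plate: A = 130 × 90 = 11700.00, centroid at (65.00, 45.00).
hole: A = −(37 × 37) = -1369.00, centroid at (85.50, 44.50).
ΣA = 10331.00 mm²
ΣAx_c = (11700.00)(65.00) + (-1369.00)(85.50) = 643450.50 mm³
ΣAy_c = (11700.00)(45.00) + (-1369.00)(44.50) = 465579.50 mm³
x_c = 643450.50 / 10331.00 = 62.28 mm
y_c = 465579.50 / 10331.00 = 45.07 mm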